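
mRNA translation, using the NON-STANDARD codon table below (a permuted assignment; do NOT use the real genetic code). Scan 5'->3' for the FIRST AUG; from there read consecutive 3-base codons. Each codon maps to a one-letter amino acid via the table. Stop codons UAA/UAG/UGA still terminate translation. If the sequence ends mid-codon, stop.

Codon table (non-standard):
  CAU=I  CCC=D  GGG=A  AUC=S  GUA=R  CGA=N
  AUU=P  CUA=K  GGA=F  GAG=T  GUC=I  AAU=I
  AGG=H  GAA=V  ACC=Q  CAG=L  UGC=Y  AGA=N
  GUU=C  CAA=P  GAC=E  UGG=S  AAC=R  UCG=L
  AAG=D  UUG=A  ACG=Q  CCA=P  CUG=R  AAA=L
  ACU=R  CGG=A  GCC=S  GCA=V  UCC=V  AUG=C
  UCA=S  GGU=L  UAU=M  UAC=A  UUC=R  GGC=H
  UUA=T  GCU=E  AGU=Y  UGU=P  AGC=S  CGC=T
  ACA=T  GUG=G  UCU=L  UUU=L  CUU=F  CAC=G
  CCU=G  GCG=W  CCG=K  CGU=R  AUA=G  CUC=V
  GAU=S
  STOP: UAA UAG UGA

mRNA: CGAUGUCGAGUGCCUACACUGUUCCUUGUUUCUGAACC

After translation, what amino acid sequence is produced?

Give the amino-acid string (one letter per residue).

start AUG at pos 2
pos 2: AUG -> C; peptide=C
pos 5: UCG -> L; peptide=CL
pos 8: AGU -> Y; peptide=CLY
pos 11: GCC -> S; peptide=CLYS
pos 14: UAC -> A; peptide=CLYSA
pos 17: ACU -> R; peptide=CLYSAR
pos 20: GUU -> C; peptide=CLYSARC
pos 23: CCU -> G; peptide=CLYSARCG
pos 26: UGU -> P; peptide=CLYSARCGP
pos 29: UUC -> R; peptide=CLYSARCGPR
pos 32: UGA -> STOP

Answer: CLYSARCGPR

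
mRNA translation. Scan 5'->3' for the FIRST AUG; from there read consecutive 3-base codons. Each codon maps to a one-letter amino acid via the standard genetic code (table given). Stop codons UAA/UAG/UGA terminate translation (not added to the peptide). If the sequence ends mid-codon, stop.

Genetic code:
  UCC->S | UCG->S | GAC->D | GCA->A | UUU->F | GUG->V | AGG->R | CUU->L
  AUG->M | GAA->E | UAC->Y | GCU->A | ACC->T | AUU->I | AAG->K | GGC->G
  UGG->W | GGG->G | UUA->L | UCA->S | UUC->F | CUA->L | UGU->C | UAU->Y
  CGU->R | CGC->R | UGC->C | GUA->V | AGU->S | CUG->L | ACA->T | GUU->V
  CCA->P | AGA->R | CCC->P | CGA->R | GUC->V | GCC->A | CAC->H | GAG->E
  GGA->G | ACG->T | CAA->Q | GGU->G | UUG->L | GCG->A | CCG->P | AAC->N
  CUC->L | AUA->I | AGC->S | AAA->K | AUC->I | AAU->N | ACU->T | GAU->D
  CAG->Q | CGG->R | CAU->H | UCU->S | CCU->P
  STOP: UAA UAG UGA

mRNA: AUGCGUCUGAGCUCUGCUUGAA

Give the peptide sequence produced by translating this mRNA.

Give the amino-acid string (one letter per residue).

start AUG at pos 0
pos 0: AUG -> M; peptide=M
pos 3: CGU -> R; peptide=MR
pos 6: CUG -> L; peptide=MRL
pos 9: AGC -> S; peptide=MRLS
pos 12: UCU -> S; peptide=MRLSS
pos 15: GCU -> A; peptide=MRLSSA
pos 18: UGA -> STOP

Answer: MRLSSA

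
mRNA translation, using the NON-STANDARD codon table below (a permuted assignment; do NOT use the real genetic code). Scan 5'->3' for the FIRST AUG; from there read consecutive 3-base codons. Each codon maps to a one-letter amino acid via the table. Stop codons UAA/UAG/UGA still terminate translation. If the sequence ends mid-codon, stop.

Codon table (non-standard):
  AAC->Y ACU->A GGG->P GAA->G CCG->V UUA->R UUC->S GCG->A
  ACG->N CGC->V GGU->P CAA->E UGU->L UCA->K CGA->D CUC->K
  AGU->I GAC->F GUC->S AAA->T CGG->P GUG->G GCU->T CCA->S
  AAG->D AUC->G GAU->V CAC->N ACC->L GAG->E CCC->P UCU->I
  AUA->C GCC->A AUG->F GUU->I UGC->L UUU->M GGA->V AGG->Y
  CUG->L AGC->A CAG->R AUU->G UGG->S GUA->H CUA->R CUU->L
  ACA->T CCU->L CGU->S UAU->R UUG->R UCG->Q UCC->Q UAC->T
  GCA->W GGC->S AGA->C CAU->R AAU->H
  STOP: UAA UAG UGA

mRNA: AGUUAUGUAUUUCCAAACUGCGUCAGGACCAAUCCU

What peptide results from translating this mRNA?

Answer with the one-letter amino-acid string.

Answer: FRSEAAKVSG

Derivation:
start AUG at pos 4
pos 4: AUG -> F; peptide=F
pos 7: UAU -> R; peptide=FR
pos 10: UUC -> S; peptide=FRS
pos 13: CAA -> E; peptide=FRSE
pos 16: ACU -> A; peptide=FRSEA
pos 19: GCG -> A; peptide=FRSEAA
pos 22: UCA -> K; peptide=FRSEAAK
pos 25: GGA -> V; peptide=FRSEAAKV
pos 28: CCA -> S; peptide=FRSEAAKVS
pos 31: AUC -> G; peptide=FRSEAAKVSG
pos 34: only 2 nt remain (<3), stop (end of mRNA)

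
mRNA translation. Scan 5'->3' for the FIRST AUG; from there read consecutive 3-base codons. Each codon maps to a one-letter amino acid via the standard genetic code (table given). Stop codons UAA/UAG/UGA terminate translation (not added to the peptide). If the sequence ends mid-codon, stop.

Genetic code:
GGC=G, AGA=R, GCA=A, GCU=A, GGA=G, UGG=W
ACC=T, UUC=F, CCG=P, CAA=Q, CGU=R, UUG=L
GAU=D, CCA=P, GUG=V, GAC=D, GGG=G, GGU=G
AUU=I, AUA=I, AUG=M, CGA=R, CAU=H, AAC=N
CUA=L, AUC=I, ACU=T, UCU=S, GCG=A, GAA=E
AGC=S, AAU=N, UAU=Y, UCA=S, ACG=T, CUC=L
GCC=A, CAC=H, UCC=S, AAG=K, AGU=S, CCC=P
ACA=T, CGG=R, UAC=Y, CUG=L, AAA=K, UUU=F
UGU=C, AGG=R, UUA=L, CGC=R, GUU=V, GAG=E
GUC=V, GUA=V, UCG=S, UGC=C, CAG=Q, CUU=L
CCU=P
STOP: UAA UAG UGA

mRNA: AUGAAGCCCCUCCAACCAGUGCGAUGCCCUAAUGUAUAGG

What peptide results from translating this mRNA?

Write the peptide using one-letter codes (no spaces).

Answer: MKPLQPVRCPNV

Derivation:
start AUG at pos 0
pos 0: AUG -> M; peptide=M
pos 3: AAG -> K; peptide=MK
pos 6: CCC -> P; peptide=MKP
pos 9: CUC -> L; peptide=MKPL
pos 12: CAA -> Q; peptide=MKPLQ
pos 15: CCA -> P; peptide=MKPLQP
pos 18: GUG -> V; peptide=MKPLQPV
pos 21: CGA -> R; peptide=MKPLQPVR
pos 24: UGC -> C; peptide=MKPLQPVRC
pos 27: CCU -> P; peptide=MKPLQPVRCP
pos 30: AAU -> N; peptide=MKPLQPVRCPN
pos 33: GUA -> V; peptide=MKPLQPVRCPNV
pos 36: UAG -> STOP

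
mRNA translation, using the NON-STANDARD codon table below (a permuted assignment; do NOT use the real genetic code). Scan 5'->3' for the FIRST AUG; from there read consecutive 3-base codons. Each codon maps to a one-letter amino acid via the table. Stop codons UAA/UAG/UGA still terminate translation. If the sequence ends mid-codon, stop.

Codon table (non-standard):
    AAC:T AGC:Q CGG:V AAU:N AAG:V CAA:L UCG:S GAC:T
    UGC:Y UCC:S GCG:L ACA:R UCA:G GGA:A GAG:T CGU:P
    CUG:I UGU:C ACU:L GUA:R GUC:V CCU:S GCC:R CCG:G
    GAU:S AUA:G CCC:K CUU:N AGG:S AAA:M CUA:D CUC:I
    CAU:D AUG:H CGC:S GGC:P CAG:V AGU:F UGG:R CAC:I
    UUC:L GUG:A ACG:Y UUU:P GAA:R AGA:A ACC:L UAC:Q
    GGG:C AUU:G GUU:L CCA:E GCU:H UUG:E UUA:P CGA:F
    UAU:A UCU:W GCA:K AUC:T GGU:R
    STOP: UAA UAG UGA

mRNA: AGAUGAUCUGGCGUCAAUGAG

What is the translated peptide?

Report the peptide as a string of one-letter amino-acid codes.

start AUG at pos 2
pos 2: AUG -> H; peptide=H
pos 5: AUC -> T; peptide=HT
pos 8: UGG -> R; peptide=HTR
pos 11: CGU -> P; peptide=HTRP
pos 14: CAA -> L; peptide=HTRPL
pos 17: UGA -> STOP

Answer: HTRPL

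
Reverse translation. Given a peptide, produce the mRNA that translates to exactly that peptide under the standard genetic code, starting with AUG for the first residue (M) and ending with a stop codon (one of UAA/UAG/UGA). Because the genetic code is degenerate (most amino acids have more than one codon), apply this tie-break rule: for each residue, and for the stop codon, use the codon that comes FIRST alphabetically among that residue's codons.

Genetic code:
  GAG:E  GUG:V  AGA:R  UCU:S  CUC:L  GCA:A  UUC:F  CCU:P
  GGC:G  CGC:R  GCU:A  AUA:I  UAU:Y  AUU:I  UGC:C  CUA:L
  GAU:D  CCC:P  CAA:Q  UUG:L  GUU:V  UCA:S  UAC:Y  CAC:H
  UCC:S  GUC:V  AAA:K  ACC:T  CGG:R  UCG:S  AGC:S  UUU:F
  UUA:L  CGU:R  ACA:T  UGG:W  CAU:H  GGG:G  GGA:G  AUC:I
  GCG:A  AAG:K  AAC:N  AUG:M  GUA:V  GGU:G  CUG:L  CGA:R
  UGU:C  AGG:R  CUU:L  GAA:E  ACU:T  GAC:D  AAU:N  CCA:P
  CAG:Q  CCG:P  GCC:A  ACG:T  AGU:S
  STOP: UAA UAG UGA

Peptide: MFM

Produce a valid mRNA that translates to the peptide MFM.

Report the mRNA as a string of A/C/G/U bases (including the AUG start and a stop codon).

Answer: mRNA: AUGUUCAUGUAA

Derivation:
residue 1: M -> AUG (start codon)
residue 2: F codons sorted = UUC,UUU -> pick first = UUC
residue 3: M -> AUG (only codon)
terminator: stop codons sorted = UAA,UAG,UGA -> pick first = UAA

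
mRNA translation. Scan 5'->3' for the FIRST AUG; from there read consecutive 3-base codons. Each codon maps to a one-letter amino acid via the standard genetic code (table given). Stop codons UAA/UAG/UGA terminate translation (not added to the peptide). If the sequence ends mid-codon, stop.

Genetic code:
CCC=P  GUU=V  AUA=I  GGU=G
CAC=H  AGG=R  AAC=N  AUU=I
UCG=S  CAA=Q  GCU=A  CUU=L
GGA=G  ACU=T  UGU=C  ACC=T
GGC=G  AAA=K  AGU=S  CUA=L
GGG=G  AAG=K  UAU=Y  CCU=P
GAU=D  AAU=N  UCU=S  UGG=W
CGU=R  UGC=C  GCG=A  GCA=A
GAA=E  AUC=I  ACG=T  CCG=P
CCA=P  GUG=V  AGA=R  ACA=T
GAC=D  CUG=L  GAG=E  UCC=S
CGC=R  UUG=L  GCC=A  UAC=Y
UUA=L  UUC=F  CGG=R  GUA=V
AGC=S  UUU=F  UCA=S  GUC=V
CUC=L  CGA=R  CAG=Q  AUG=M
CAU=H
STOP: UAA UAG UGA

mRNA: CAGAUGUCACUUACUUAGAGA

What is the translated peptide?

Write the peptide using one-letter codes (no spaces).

start AUG at pos 3
pos 3: AUG -> M; peptide=M
pos 6: UCA -> S; peptide=MS
pos 9: CUU -> L; peptide=MSL
pos 12: ACU -> T; peptide=MSLT
pos 15: UAG -> STOP

Answer: MSLT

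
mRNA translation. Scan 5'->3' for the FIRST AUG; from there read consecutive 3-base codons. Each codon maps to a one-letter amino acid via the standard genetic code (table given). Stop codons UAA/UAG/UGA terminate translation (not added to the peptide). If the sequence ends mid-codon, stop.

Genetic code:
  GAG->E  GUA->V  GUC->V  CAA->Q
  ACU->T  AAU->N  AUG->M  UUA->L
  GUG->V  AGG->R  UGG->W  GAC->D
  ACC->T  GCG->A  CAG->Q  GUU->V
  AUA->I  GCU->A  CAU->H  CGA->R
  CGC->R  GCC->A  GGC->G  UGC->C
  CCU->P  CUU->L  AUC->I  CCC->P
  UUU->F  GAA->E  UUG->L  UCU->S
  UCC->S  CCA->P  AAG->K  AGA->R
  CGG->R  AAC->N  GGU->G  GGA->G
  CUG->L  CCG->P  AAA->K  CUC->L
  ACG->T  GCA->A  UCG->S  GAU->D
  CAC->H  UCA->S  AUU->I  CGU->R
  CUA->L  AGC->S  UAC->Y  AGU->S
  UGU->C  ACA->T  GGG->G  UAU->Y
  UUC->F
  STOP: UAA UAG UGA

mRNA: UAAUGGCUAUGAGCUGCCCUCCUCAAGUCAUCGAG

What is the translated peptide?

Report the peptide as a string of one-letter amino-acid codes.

start AUG at pos 2
pos 2: AUG -> M; peptide=M
pos 5: GCU -> A; peptide=MA
pos 8: AUG -> M; peptide=MAM
pos 11: AGC -> S; peptide=MAMS
pos 14: UGC -> C; peptide=MAMSC
pos 17: CCU -> P; peptide=MAMSCP
pos 20: CCU -> P; peptide=MAMSCPP
pos 23: CAA -> Q; peptide=MAMSCPPQ
pos 26: GUC -> V; peptide=MAMSCPPQV
pos 29: AUC -> I; peptide=MAMSCPPQVI
pos 32: GAG -> E; peptide=MAMSCPPQVIE
pos 35: only 0 nt remain (<3), stop (end of mRNA)

Answer: MAMSCPPQVIE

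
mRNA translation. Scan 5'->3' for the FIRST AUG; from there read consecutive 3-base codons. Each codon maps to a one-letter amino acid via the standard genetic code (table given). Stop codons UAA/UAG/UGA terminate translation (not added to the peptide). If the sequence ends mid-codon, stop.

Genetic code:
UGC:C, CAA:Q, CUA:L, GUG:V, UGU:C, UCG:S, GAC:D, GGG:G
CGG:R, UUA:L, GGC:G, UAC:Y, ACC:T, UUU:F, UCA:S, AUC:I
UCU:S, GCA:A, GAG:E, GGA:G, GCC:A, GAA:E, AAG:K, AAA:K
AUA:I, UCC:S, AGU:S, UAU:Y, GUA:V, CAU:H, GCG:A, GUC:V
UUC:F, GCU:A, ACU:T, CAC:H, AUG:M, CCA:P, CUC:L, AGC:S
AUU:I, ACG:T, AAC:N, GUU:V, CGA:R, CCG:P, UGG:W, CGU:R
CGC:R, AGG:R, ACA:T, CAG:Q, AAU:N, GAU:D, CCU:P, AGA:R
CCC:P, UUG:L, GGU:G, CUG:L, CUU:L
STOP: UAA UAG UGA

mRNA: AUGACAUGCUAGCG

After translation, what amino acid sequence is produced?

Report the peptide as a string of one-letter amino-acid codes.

Answer: MTC

Derivation:
start AUG at pos 0
pos 0: AUG -> M; peptide=M
pos 3: ACA -> T; peptide=MT
pos 6: UGC -> C; peptide=MTC
pos 9: UAG -> STOP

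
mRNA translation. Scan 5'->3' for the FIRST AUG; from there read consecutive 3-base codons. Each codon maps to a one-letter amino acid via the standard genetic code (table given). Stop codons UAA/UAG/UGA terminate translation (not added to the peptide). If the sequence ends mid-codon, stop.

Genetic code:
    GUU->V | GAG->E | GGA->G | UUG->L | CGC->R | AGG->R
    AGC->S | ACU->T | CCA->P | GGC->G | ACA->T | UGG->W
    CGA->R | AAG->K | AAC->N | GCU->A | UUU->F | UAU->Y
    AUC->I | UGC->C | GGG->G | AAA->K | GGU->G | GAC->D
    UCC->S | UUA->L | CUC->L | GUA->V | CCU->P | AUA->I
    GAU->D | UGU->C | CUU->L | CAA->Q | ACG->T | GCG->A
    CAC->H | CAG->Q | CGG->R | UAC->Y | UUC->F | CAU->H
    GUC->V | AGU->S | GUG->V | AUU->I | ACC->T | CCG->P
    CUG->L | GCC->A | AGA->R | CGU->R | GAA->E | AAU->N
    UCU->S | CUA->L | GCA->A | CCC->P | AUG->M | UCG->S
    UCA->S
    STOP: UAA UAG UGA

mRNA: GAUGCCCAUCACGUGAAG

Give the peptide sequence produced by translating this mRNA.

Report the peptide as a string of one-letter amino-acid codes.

start AUG at pos 1
pos 1: AUG -> M; peptide=M
pos 4: CCC -> P; peptide=MP
pos 7: AUC -> I; peptide=MPI
pos 10: ACG -> T; peptide=MPIT
pos 13: UGA -> STOP

Answer: MPIT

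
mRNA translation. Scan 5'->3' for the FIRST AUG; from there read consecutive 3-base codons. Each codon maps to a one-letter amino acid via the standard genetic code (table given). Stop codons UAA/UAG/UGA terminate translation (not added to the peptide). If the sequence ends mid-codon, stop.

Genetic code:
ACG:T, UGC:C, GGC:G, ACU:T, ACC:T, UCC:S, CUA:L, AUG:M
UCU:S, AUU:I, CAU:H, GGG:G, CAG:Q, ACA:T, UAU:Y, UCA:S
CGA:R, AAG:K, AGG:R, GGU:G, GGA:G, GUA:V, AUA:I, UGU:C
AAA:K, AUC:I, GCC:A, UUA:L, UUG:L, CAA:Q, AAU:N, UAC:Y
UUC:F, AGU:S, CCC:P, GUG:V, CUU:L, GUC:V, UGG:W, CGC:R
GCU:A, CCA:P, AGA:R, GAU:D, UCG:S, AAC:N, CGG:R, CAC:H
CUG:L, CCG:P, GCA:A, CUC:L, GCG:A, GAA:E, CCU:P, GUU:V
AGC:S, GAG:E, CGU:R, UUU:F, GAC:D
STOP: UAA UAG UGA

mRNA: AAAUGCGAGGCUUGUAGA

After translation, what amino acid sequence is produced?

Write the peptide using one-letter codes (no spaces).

start AUG at pos 2
pos 2: AUG -> M; peptide=M
pos 5: CGA -> R; peptide=MR
pos 8: GGC -> G; peptide=MRG
pos 11: UUG -> L; peptide=MRGL
pos 14: UAG -> STOP

Answer: MRGL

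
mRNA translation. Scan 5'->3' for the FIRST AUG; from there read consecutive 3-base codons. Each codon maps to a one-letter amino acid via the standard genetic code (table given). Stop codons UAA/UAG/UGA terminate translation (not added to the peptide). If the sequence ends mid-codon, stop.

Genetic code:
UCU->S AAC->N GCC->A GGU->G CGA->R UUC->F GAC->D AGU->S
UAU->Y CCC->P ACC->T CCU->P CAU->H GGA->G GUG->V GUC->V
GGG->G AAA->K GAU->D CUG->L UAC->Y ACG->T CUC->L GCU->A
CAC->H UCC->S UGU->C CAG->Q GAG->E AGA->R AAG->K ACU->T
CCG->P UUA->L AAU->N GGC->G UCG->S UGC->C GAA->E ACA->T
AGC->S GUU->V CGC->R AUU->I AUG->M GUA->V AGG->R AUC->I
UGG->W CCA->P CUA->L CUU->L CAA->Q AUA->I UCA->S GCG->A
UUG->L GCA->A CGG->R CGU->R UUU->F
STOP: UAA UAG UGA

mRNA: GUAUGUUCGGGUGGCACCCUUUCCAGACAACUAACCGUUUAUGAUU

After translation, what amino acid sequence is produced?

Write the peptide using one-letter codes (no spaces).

Answer: MFGWHPFQTTNRL

Derivation:
start AUG at pos 2
pos 2: AUG -> M; peptide=M
pos 5: UUC -> F; peptide=MF
pos 8: GGG -> G; peptide=MFG
pos 11: UGG -> W; peptide=MFGW
pos 14: CAC -> H; peptide=MFGWH
pos 17: CCU -> P; peptide=MFGWHP
pos 20: UUC -> F; peptide=MFGWHPF
pos 23: CAG -> Q; peptide=MFGWHPFQ
pos 26: ACA -> T; peptide=MFGWHPFQT
pos 29: ACU -> T; peptide=MFGWHPFQTT
pos 32: AAC -> N; peptide=MFGWHPFQTTN
pos 35: CGU -> R; peptide=MFGWHPFQTTNR
pos 38: UUA -> L; peptide=MFGWHPFQTTNRL
pos 41: UGA -> STOP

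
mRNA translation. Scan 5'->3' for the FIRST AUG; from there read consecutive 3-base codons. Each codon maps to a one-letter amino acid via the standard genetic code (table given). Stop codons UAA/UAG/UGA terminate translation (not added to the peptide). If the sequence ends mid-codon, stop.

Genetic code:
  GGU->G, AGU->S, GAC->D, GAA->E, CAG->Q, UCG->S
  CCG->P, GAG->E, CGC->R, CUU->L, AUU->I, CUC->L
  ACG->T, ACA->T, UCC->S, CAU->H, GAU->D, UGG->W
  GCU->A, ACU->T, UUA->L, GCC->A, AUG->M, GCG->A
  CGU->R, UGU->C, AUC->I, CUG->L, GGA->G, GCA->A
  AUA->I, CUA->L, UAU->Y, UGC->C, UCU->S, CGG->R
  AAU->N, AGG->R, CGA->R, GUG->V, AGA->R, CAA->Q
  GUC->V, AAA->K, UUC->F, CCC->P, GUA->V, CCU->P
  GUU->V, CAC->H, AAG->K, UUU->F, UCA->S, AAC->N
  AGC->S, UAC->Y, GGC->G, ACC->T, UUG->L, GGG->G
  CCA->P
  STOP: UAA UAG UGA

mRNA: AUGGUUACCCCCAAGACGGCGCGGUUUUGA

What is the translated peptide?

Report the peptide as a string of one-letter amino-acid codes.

Answer: MVTPKTARF

Derivation:
start AUG at pos 0
pos 0: AUG -> M; peptide=M
pos 3: GUU -> V; peptide=MV
pos 6: ACC -> T; peptide=MVT
pos 9: CCC -> P; peptide=MVTP
pos 12: AAG -> K; peptide=MVTPK
pos 15: ACG -> T; peptide=MVTPKT
pos 18: GCG -> A; peptide=MVTPKTA
pos 21: CGG -> R; peptide=MVTPKTAR
pos 24: UUU -> F; peptide=MVTPKTARF
pos 27: UGA -> STOP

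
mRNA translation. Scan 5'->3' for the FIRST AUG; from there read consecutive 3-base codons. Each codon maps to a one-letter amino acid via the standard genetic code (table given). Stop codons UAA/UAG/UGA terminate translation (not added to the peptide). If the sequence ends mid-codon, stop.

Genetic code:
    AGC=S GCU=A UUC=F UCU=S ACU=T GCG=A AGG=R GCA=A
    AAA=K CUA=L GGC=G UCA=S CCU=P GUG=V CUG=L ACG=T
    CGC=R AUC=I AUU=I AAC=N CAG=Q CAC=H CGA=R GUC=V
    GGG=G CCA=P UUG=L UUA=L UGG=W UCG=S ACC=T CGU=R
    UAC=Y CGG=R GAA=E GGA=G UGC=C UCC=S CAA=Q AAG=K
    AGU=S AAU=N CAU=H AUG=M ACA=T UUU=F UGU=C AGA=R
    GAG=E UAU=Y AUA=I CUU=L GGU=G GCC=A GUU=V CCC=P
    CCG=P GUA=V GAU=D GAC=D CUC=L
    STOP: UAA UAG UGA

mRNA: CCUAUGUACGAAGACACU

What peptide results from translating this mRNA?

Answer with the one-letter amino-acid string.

start AUG at pos 3
pos 3: AUG -> M; peptide=M
pos 6: UAC -> Y; peptide=MY
pos 9: GAA -> E; peptide=MYE
pos 12: GAC -> D; peptide=MYED
pos 15: ACU -> T; peptide=MYEDT
pos 18: only 0 nt remain (<3), stop (end of mRNA)

Answer: MYEDT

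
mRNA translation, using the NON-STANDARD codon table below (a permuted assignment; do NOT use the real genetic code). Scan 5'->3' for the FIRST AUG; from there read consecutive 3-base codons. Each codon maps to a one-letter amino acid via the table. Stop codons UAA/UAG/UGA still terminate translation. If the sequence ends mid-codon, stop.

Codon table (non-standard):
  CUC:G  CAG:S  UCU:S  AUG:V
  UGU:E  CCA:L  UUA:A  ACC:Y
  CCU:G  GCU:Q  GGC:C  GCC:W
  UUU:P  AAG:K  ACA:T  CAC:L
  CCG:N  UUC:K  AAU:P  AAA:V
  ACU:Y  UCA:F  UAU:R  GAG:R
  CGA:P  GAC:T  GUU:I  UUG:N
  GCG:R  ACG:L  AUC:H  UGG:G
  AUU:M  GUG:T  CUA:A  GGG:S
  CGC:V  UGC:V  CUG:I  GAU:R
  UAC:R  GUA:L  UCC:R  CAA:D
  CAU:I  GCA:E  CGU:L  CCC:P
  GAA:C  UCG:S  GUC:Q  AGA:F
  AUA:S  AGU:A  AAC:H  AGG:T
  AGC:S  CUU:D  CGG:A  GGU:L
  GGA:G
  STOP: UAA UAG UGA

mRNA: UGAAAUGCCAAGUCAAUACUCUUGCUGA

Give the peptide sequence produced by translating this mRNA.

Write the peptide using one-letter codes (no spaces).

Answer: VLADRSV

Derivation:
start AUG at pos 4
pos 4: AUG -> V; peptide=V
pos 7: CCA -> L; peptide=VL
pos 10: AGU -> A; peptide=VLA
pos 13: CAA -> D; peptide=VLAD
pos 16: UAC -> R; peptide=VLADR
pos 19: UCU -> S; peptide=VLADRS
pos 22: UGC -> V; peptide=VLADRSV
pos 25: UGA -> STOP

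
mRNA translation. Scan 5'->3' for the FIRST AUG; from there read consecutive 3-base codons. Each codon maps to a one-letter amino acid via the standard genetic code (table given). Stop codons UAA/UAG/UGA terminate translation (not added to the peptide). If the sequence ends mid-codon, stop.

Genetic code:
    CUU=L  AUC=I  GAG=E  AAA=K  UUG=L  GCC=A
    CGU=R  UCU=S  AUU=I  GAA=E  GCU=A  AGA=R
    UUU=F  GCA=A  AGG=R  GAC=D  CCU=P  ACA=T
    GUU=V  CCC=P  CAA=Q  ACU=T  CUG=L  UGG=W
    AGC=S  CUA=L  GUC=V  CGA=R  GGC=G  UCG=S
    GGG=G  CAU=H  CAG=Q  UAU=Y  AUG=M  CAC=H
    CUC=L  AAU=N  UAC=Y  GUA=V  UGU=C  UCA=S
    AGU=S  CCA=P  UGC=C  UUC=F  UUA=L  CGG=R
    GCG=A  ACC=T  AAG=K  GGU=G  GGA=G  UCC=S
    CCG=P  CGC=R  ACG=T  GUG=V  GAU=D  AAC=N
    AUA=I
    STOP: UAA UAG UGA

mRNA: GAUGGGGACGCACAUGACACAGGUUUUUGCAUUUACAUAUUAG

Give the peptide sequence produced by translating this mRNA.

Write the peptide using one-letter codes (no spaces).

start AUG at pos 1
pos 1: AUG -> M; peptide=M
pos 4: GGG -> G; peptide=MG
pos 7: ACG -> T; peptide=MGT
pos 10: CAC -> H; peptide=MGTH
pos 13: AUG -> M; peptide=MGTHM
pos 16: ACA -> T; peptide=MGTHMT
pos 19: CAG -> Q; peptide=MGTHMTQ
pos 22: GUU -> V; peptide=MGTHMTQV
pos 25: UUU -> F; peptide=MGTHMTQVF
pos 28: GCA -> A; peptide=MGTHMTQVFA
pos 31: UUU -> F; peptide=MGTHMTQVFAF
pos 34: ACA -> T; peptide=MGTHMTQVFAFT
pos 37: UAU -> Y; peptide=MGTHMTQVFAFTY
pos 40: UAG -> STOP

Answer: MGTHMTQVFAFTY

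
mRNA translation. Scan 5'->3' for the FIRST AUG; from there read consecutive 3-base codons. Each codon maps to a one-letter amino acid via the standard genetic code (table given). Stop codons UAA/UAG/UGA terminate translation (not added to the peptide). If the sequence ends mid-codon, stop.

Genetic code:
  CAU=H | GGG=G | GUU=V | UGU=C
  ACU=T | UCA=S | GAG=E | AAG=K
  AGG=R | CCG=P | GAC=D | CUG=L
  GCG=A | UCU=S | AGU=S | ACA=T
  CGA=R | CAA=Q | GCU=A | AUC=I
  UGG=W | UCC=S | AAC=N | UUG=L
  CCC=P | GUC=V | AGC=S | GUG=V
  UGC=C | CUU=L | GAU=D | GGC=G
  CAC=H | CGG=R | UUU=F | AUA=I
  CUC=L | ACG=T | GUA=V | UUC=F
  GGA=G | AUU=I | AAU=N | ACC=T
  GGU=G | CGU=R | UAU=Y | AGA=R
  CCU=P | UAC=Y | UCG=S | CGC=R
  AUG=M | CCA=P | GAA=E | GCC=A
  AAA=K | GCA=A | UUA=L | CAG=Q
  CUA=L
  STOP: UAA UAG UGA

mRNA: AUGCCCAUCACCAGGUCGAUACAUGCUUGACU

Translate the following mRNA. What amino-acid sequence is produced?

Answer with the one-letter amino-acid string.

Answer: MPITRSIHA

Derivation:
start AUG at pos 0
pos 0: AUG -> M; peptide=M
pos 3: CCC -> P; peptide=MP
pos 6: AUC -> I; peptide=MPI
pos 9: ACC -> T; peptide=MPIT
pos 12: AGG -> R; peptide=MPITR
pos 15: UCG -> S; peptide=MPITRS
pos 18: AUA -> I; peptide=MPITRSI
pos 21: CAU -> H; peptide=MPITRSIH
pos 24: GCU -> A; peptide=MPITRSIHA
pos 27: UGA -> STOP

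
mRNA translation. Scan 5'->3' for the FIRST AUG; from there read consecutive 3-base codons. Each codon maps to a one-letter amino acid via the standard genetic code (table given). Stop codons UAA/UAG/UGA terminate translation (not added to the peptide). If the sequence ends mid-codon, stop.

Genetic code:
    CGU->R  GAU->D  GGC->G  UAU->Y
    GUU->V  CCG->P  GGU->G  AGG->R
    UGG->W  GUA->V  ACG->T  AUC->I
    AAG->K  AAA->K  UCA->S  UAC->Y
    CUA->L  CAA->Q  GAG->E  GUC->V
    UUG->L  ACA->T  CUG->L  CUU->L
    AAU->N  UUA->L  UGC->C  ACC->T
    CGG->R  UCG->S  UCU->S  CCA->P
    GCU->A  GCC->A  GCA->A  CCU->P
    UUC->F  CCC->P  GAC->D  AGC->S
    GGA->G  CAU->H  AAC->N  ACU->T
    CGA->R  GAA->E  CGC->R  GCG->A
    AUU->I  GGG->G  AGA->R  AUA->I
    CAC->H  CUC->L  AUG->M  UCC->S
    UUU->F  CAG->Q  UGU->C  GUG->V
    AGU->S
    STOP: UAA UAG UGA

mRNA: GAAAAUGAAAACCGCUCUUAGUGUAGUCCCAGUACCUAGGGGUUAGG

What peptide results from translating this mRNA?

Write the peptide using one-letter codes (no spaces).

Answer: MKTALSVVPVPRG

Derivation:
start AUG at pos 4
pos 4: AUG -> M; peptide=M
pos 7: AAA -> K; peptide=MK
pos 10: ACC -> T; peptide=MKT
pos 13: GCU -> A; peptide=MKTA
pos 16: CUU -> L; peptide=MKTAL
pos 19: AGU -> S; peptide=MKTALS
pos 22: GUA -> V; peptide=MKTALSV
pos 25: GUC -> V; peptide=MKTALSVV
pos 28: CCA -> P; peptide=MKTALSVVP
pos 31: GUA -> V; peptide=MKTALSVVPV
pos 34: CCU -> P; peptide=MKTALSVVPVP
pos 37: AGG -> R; peptide=MKTALSVVPVPR
pos 40: GGU -> G; peptide=MKTALSVVPVPRG
pos 43: UAG -> STOP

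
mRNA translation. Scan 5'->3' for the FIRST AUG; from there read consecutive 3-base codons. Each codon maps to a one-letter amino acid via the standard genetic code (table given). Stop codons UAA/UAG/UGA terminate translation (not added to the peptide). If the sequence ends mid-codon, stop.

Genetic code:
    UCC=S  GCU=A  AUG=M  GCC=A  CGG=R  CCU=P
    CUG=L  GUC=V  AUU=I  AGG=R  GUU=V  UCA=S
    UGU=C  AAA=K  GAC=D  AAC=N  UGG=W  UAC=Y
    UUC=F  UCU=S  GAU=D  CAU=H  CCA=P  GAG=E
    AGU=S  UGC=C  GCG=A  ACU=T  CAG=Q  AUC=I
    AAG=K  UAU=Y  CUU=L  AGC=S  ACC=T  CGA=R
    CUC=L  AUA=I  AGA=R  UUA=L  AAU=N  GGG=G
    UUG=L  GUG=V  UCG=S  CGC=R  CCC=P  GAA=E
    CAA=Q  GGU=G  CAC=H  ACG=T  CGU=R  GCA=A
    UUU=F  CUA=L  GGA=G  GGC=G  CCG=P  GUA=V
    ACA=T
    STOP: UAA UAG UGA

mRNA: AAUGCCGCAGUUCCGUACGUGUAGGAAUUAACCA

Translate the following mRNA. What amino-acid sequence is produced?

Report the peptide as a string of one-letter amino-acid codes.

Answer: MPQFRTCRN

Derivation:
start AUG at pos 1
pos 1: AUG -> M; peptide=M
pos 4: CCG -> P; peptide=MP
pos 7: CAG -> Q; peptide=MPQ
pos 10: UUC -> F; peptide=MPQF
pos 13: CGU -> R; peptide=MPQFR
pos 16: ACG -> T; peptide=MPQFRT
pos 19: UGU -> C; peptide=MPQFRTC
pos 22: AGG -> R; peptide=MPQFRTCR
pos 25: AAU -> N; peptide=MPQFRTCRN
pos 28: UAA -> STOP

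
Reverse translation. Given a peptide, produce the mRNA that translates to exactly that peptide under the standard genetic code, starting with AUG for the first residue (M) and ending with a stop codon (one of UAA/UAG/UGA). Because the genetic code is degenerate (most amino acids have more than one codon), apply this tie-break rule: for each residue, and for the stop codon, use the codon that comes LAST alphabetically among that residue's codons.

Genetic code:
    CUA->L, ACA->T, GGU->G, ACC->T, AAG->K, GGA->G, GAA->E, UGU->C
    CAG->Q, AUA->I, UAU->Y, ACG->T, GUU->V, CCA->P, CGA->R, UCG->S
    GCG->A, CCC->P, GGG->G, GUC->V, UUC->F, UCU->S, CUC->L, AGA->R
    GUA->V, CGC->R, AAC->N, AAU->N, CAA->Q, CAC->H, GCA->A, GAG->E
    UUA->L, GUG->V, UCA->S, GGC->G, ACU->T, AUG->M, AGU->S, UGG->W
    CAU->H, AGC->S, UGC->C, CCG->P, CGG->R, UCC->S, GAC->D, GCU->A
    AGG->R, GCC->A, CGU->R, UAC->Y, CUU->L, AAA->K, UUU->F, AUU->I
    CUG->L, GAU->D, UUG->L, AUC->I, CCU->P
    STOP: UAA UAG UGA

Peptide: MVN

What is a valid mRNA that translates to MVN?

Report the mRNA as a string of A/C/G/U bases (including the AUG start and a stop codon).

residue 1: M -> AUG (start codon)
residue 2: V codons sorted = GUA,GUC,GUG,GUU -> pick last = GUU
residue 3: N codons sorted = AAC,AAU -> pick last = AAU
terminator: stop codons sorted = UAA,UAG,UGA -> pick last = UGA

Answer: mRNA: AUGGUUAAUUGA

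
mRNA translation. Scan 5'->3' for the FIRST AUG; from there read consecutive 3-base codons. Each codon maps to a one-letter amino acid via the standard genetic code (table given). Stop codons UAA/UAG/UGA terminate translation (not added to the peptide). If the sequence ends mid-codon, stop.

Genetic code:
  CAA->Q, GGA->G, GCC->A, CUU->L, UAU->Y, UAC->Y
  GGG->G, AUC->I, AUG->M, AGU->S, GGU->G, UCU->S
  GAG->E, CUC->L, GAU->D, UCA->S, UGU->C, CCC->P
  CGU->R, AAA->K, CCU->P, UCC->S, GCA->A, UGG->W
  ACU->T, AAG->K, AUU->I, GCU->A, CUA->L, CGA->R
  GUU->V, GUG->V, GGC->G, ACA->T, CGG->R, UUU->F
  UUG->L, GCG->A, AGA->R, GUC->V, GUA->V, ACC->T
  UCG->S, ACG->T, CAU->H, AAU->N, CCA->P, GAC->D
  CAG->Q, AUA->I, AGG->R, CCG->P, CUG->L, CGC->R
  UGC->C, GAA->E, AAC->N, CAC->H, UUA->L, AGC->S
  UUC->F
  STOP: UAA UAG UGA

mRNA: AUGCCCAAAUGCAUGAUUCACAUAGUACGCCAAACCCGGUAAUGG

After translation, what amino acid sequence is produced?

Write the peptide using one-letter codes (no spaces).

start AUG at pos 0
pos 0: AUG -> M; peptide=M
pos 3: CCC -> P; peptide=MP
pos 6: AAA -> K; peptide=MPK
pos 9: UGC -> C; peptide=MPKC
pos 12: AUG -> M; peptide=MPKCM
pos 15: AUU -> I; peptide=MPKCMI
pos 18: CAC -> H; peptide=MPKCMIH
pos 21: AUA -> I; peptide=MPKCMIHI
pos 24: GUA -> V; peptide=MPKCMIHIV
pos 27: CGC -> R; peptide=MPKCMIHIVR
pos 30: CAA -> Q; peptide=MPKCMIHIVRQ
pos 33: ACC -> T; peptide=MPKCMIHIVRQT
pos 36: CGG -> R; peptide=MPKCMIHIVRQTR
pos 39: UAA -> STOP

Answer: MPKCMIHIVRQTR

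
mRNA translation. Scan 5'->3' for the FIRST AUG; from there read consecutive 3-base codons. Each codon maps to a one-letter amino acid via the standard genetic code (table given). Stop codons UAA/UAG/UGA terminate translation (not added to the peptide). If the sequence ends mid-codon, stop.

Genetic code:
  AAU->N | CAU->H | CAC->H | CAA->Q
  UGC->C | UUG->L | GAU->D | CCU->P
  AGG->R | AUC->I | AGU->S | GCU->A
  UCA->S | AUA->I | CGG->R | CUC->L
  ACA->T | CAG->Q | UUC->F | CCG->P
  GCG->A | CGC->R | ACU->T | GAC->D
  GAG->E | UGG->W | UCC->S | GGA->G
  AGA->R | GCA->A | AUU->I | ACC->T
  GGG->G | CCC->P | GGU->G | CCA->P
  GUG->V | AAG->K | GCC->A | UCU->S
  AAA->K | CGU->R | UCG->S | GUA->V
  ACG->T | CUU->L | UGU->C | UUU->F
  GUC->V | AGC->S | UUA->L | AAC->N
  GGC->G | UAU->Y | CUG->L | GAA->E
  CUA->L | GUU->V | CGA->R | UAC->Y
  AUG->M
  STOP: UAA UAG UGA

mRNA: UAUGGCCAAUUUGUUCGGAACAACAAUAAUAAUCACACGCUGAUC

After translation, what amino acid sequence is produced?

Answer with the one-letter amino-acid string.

start AUG at pos 1
pos 1: AUG -> M; peptide=M
pos 4: GCC -> A; peptide=MA
pos 7: AAU -> N; peptide=MAN
pos 10: UUG -> L; peptide=MANL
pos 13: UUC -> F; peptide=MANLF
pos 16: GGA -> G; peptide=MANLFG
pos 19: ACA -> T; peptide=MANLFGT
pos 22: ACA -> T; peptide=MANLFGTT
pos 25: AUA -> I; peptide=MANLFGTTI
pos 28: AUA -> I; peptide=MANLFGTTII
pos 31: AUC -> I; peptide=MANLFGTTIII
pos 34: ACA -> T; peptide=MANLFGTTIIIT
pos 37: CGC -> R; peptide=MANLFGTTIIITR
pos 40: UGA -> STOP

Answer: MANLFGTTIIITR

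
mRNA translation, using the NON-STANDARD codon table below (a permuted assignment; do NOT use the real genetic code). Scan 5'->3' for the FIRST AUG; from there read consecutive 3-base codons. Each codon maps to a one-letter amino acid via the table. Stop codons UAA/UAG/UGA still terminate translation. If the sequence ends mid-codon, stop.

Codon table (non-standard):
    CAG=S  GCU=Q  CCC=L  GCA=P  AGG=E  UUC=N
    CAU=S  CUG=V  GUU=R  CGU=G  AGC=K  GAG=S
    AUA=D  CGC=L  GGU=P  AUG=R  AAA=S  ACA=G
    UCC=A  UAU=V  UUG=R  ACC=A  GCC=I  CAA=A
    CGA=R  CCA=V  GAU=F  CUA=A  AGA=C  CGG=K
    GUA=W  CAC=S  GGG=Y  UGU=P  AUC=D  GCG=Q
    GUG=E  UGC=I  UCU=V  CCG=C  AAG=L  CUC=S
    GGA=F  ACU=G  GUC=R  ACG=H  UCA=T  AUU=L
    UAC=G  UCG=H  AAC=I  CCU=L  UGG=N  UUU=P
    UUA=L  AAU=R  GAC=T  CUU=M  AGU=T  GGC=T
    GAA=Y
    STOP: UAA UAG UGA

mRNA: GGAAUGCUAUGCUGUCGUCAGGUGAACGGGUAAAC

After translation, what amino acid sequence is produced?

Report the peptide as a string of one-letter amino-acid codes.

start AUG at pos 3
pos 3: AUG -> R; peptide=R
pos 6: CUA -> A; peptide=RA
pos 9: UGC -> I; peptide=RAI
pos 12: UGU -> P; peptide=RAIP
pos 15: CGU -> G; peptide=RAIPG
pos 18: CAG -> S; peptide=RAIPGS
pos 21: GUG -> E; peptide=RAIPGSE
pos 24: AAC -> I; peptide=RAIPGSEI
pos 27: GGG -> Y; peptide=RAIPGSEIY
pos 30: UAA -> STOP

Answer: RAIPGSEIY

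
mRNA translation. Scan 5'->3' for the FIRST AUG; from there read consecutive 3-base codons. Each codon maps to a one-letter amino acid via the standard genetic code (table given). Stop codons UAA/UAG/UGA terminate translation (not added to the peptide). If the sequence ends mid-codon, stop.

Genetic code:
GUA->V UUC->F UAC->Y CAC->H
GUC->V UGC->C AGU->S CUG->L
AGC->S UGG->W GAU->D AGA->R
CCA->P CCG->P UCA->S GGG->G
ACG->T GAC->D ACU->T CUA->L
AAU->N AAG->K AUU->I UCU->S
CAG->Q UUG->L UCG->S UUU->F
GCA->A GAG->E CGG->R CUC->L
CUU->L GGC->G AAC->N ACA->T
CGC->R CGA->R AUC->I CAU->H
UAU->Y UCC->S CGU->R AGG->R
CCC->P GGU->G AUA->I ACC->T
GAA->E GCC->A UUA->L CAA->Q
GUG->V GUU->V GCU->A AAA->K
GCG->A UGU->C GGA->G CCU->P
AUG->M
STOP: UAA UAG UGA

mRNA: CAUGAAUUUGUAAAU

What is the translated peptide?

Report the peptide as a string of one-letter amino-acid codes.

Answer: MNL

Derivation:
start AUG at pos 1
pos 1: AUG -> M; peptide=M
pos 4: AAU -> N; peptide=MN
pos 7: UUG -> L; peptide=MNL
pos 10: UAA -> STOP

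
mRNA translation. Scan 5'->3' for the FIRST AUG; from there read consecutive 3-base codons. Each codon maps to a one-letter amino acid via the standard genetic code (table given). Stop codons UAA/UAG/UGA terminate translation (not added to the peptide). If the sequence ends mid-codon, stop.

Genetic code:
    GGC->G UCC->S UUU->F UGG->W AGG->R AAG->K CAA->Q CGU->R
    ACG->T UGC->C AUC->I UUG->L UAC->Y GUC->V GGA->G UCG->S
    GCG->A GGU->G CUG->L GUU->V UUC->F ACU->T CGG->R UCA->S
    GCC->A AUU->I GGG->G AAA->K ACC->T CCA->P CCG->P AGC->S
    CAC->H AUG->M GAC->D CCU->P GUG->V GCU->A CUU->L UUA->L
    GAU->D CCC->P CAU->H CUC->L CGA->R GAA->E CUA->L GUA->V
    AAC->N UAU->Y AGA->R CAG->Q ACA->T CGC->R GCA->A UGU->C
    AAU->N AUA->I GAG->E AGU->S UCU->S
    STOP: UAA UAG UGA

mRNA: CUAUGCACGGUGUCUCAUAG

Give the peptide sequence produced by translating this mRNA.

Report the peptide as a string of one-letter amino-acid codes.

Answer: MHGVS

Derivation:
start AUG at pos 2
pos 2: AUG -> M; peptide=M
pos 5: CAC -> H; peptide=MH
pos 8: GGU -> G; peptide=MHG
pos 11: GUC -> V; peptide=MHGV
pos 14: UCA -> S; peptide=MHGVS
pos 17: UAG -> STOP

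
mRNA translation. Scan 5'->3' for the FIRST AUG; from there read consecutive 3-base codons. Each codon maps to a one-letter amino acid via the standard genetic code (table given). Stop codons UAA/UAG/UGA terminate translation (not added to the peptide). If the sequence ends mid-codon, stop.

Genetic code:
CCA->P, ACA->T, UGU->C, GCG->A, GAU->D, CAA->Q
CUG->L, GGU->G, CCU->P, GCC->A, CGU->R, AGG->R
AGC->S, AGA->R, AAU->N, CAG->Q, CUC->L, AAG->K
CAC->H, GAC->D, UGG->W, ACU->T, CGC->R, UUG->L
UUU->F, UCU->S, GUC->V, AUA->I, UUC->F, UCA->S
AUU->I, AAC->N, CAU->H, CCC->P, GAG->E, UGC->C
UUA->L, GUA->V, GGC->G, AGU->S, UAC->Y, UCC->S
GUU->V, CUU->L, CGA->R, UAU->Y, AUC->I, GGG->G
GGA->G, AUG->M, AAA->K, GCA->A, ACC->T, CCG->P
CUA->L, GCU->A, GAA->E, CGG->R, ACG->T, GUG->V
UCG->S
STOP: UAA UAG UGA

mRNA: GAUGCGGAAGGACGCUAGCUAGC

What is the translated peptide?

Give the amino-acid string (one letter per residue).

Answer: MRKDAS

Derivation:
start AUG at pos 1
pos 1: AUG -> M; peptide=M
pos 4: CGG -> R; peptide=MR
pos 7: AAG -> K; peptide=MRK
pos 10: GAC -> D; peptide=MRKD
pos 13: GCU -> A; peptide=MRKDA
pos 16: AGC -> S; peptide=MRKDAS
pos 19: UAG -> STOP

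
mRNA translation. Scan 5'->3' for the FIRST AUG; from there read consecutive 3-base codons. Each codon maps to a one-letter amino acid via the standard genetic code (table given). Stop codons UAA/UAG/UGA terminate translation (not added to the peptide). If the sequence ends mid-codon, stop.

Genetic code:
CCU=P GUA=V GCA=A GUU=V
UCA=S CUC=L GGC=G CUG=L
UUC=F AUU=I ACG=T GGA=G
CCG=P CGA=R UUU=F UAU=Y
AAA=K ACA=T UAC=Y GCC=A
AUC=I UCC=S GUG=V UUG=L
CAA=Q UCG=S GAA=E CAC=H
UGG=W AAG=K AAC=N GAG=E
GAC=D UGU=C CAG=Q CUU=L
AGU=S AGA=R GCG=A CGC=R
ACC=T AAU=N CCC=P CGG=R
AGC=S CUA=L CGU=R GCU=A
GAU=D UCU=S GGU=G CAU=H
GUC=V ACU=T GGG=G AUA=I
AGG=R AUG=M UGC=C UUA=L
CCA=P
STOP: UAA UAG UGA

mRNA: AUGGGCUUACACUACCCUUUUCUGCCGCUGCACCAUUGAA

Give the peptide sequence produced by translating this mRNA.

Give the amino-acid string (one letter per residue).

start AUG at pos 0
pos 0: AUG -> M; peptide=M
pos 3: GGC -> G; peptide=MG
pos 6: UUA -> L; peptide=MGL
pos 9: CAC -> H; peptide=MGLH
pos 12: UAC -> Y; peptide=MGLHY
pos 15: CCU -> P; peptide=MGLHYP
pos 18: UUU -> F; peptide=MGLHYPF
pos 21: CUG -> L; peptide=MGLHYPFL
pos 24: CCG -> P; peptide=MGLHYPFLP
pos 27: CUG -> L; peptide=MGLHYPFLPL
pos 30: CAC -> H; peptide=MGLHYPFLPLH
pos 33: CAU -> H; peptide=MGLHYPFLPLHH
pos 36: UGA -> STOP

Answer: MGLHYPFLPLHH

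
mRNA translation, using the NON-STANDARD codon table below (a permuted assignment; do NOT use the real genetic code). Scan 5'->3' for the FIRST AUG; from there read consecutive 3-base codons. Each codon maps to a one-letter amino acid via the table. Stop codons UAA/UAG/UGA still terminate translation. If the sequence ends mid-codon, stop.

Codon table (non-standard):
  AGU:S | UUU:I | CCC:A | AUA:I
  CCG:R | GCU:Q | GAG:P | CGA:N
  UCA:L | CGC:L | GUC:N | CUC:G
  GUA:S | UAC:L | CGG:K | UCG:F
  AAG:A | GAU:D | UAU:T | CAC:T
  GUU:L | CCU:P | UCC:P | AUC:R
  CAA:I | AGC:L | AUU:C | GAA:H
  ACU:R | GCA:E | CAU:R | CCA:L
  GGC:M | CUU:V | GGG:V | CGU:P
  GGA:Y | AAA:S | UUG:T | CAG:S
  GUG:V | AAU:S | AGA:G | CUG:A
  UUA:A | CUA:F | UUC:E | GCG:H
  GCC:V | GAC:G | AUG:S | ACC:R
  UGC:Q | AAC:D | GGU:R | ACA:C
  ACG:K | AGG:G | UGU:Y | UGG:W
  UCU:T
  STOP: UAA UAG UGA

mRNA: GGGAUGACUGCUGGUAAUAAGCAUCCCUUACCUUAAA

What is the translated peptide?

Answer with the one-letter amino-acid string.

start AUG at pos 3
pos 3: AUG -> S; peptide=S
pos 6: ACU -> R; peptide=SR
pos 9: GCU -> Q; peptide=SRQ
pos 12: GGU -> R; peptide=SRQR
pos 15: AAU -> S; peptide=SRQRS
pos 18: AAG -> A; peptide=SRQRSA
pos 21: CAU -> R; peptide=SRQRSAR
pos 24: CCC -> A; peptide=SRQRSARA
pos 27: UUA -> A; peptide=SRQRSARAA
pos 30: CCU -> P; peptide=SRQRSARAAP
pos 33: UAA -> STOP

Answer: SRQRSARAAP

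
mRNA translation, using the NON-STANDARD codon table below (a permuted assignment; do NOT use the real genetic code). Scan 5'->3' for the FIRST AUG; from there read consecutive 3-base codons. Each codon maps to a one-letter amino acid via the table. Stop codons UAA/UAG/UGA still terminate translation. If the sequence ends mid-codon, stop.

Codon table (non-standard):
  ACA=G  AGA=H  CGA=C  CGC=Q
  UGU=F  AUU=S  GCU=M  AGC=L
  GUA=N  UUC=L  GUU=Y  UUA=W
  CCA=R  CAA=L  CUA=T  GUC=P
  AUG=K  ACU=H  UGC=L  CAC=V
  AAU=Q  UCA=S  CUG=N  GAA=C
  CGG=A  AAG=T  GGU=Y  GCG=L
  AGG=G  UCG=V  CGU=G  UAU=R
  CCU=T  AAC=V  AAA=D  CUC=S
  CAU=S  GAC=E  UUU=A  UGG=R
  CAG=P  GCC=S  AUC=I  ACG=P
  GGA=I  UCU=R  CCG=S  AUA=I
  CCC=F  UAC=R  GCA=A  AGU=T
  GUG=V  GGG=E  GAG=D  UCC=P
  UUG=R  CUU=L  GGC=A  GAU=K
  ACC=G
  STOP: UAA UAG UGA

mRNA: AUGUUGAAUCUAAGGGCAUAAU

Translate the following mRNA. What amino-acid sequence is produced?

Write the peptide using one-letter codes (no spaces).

Answer: KRQTGA

Derivation:
start AUG at pos 0
pos 0: AUG -> K; peptide=K
pos 3: UUG -> R; peptide=KR
pos 6: AAU -> Q; peptide=KRQ
pos 9: CUA -> T; peptide=KRQT
pos 12: AGG -> G; peptide=KRQTG
pos 15: GCA -> A; peptide=KRQTGA
pos 18: UAA -> STOP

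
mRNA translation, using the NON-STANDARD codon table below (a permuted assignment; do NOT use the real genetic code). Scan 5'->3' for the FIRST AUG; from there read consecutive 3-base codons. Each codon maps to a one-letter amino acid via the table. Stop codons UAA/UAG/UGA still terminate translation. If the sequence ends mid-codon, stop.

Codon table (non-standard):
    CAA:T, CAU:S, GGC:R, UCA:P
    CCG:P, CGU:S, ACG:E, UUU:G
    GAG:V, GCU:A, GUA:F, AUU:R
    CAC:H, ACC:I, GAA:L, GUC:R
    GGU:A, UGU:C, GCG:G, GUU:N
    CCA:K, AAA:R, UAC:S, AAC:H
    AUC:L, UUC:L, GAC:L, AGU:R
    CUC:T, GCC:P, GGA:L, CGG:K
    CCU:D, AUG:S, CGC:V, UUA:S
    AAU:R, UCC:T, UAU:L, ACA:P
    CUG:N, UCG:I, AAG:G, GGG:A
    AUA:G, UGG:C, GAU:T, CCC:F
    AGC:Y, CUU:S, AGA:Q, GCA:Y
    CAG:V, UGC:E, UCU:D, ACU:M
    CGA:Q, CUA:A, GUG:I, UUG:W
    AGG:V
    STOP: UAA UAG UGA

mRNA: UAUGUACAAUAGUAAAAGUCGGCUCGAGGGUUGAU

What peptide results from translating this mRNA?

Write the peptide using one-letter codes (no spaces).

start AUG at pos 1
pos 1: AUG -> S; peptide=S
pos 4: UAC -> S; peptide=SS
pos 7: AAU -> R; peptide=SSR
pos 10: AGU -> R; peptide=SSRR
pos 13: AAA -> R; peptide=SSRRR
pos 16: AGU -> R; peptide=SSRRRR
pos 19: CGG -> K; peptide=SSRRRRK
pos 22: CUC -> T; peptide=SSRRRRKT
pos 25: GAG -> V; peptide=SSRRRRKTV
pos 28: GGU -> A; peptide=SSRRRRKTVA
pos 31: UGA -> STOP

Answer: SSRRRRKTVA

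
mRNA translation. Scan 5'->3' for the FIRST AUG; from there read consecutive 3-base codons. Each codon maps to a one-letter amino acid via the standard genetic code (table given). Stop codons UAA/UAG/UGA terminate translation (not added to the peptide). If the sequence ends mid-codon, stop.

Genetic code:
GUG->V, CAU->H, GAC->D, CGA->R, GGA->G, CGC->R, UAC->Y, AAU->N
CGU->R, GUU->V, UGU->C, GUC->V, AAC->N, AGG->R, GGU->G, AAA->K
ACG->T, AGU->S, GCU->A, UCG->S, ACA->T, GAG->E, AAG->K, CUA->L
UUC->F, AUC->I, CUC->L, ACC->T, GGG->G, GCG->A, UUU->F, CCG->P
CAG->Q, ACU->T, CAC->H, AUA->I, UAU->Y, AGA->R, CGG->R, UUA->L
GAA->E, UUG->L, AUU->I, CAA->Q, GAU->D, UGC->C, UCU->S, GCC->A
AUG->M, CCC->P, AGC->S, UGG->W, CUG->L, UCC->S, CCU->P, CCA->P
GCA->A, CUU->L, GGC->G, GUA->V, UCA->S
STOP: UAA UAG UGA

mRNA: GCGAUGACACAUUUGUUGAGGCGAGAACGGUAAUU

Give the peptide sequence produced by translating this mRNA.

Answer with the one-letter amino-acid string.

start AUG at pos 3
pos 3: AUG -> M; peptide=M
pos 6: ACA -> T; peptide=MT
pos 9: CAU -> H; peptide=MTH
pos 12: UUG -> L; peptide=MTHL
pos 15: UUG -> L; peptide=MTHLL
pos 18: AGG -> R; peptide=MTHLLR
pos 21: CGA -> R; peptide=MTHLLRR
pos 24: GAA -> E; peptide=MTHLLRRE
pos 27: CGG -> R; peptide=MTHLLRRER
pos 30: UAA -> STOP

Answer: MTHLLRRER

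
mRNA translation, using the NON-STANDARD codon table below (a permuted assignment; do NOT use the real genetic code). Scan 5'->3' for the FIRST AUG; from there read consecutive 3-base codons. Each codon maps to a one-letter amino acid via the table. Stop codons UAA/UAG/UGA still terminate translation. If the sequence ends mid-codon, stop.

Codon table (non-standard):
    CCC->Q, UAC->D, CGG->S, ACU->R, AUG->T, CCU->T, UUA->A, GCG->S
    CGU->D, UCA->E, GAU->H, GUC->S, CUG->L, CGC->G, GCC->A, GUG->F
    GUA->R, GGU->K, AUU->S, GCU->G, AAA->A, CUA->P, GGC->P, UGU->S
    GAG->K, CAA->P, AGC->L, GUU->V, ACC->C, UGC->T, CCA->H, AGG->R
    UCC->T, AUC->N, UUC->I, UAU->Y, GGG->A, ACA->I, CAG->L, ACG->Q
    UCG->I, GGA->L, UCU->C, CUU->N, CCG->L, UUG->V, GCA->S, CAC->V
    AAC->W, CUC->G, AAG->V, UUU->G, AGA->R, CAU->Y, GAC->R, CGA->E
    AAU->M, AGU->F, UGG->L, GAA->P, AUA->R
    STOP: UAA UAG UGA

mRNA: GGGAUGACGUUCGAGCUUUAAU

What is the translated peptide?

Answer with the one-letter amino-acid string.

Answer: TQIKN

Derivation:
start AUG at pos 3
pos 3: AUG -> T; peptide=T
pos 6: ACG -> Q; peptide=TQ
pos 9: UUC -> I; peptide=TQI
pos 12: GAG -> K; peptide=TQIK
pos 15: CUU -> N; peptide=TQIKN
pos 18: UAA -> STOP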